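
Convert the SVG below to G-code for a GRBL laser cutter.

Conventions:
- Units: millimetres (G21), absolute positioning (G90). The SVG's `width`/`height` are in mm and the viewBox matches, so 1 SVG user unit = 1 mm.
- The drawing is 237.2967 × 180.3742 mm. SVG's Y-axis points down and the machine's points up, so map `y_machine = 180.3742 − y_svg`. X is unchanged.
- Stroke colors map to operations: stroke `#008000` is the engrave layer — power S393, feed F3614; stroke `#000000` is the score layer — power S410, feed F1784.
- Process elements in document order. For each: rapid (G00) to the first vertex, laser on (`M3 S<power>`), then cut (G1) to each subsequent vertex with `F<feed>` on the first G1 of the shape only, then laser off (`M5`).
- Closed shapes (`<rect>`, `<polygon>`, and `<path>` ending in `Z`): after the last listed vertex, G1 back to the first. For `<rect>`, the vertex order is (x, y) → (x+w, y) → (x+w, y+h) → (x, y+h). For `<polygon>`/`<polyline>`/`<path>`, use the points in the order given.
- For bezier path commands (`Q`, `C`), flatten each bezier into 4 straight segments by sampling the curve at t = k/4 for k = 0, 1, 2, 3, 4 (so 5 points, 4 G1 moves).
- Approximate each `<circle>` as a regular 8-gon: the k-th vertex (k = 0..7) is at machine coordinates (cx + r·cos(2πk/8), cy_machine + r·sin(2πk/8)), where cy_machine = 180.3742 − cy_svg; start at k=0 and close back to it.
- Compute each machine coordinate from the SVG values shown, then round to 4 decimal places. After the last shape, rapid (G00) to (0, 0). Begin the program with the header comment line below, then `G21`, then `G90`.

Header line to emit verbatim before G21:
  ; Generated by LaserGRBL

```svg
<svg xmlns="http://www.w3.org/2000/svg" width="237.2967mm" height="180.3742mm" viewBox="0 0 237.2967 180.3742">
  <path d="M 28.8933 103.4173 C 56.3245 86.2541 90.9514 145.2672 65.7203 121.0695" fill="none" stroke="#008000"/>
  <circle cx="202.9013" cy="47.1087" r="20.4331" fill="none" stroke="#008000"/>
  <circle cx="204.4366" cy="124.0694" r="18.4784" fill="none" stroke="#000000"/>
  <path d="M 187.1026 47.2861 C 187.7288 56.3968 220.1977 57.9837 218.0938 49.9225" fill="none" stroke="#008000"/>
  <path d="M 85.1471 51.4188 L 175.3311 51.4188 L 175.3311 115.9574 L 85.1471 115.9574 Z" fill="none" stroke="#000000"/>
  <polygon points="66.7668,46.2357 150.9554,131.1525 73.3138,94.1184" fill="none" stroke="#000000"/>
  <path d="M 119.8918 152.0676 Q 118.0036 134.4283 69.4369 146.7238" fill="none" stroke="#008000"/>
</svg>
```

; Generated by LaserGRBL
G21
G90
G00 X28.8933 Y76.9569
M3 S393
G1 X49.7682 Y78.0367 F3614
G1 X67.0552 Y65.4929
G1 X74.4680 Y54.2680
G1 X65.7203 Y59.3047
M5
G00 X223.3344 Y133.2655
M3 S393
G1 X217.3497 Y147.7139 F3614
G1 X202.9013 Y153.6986
G1 X188.4529 Y147.7139
G1 X182.4682 Y133.2655
G1 X188.4529 Y118.8171
G1 X202.9013 Y112.8324
G1 X217.3497 Y118.8171
G1 X223.3344 Y133.2655
M5
G00 X222.9150 Y56.3048
M3 S410
G1 X217.5028 Y69.3710 F1784
G1 X204.4366 Y74.7832
G1 X191.3704 Y69.3710
G1 X185.9582 Y56.3048
G1 X191.3704 Y43.2386
G1 X204.4366 Y37.8264
G1 X217.5028 Y43.2386
G1 X222.9150 Y56.3048
M5
G00 X187.1026 Y133.0881
M3 S393
G1 X192.5050 Y127.6990 F3614
G1 X203.6220 Y125.3304
G1 X214.2271 Y126.1816
G1 X218.0938 Y130.4517
M5
G00 X85.1471 Y128.9554
M3 S410
G1 X175.3311 Y128.9554 F1784
G1 X175.3311 Y64.4168
G1 X85.1471 Y64.4168
G1 X85.1471 Y128.9554
M5
G00 X66.7668 Y134.1385
M3 S410
G1 X150.9554 Y49.2217 F1784
G1 X73.3138 Y86.2558
G1 X66.7668 Y134.1385
M5
G00 X119.8918 Y28.3066
M3 S393
G1 X116.0303 Y35.2553 F3614
G1 X106.3340 Y38.4622
G1 X90.8028 Y37.9272
G1 X69.4369 Y33.6504
M5
G00 X0.0000 Y0.0000

1 u = 1 mm; y_m = 180.3742 − y.

[1] `<path>` cubic bezier, #008000→engrave S393 F3614: (28.8933,76.9569) → (49.7682,78.0367) → (67.0552,65.4929) → (74.4680,54.2680) → (65.7203,59.3047)

[2] `<circle>` circle, #008000→engrave S393 F3614: (223.3344,133.2655) → (217.3497,147.7139) → (202.9013,153.6986) → (188.4529,147.7139) → (182.4682,133.2655) → (188.4529,118.8171) → (202.9013,112.8324) → (217.3497,118.8171) → (223.3344,133.2655) (closed)

[3] `<circle>` circle, #000000→score S410 F1784: (222.9150,56.3048) → (217.5028,69.3710) → (204.4366,74.7832) → (191.3704,69.3710) → (185.9582,56.3048) → (191.3704,43.2386) → (204.4366,37.8264) → (217.5028,43.2386) → (222.9150,56.3048) (closed)

[4] `<path>` cubic bezier, #008000→engrave S393 F3614: (187.1026,133.0881) → (192.5050,127.6990) → (203.6220,125.3304) → (214.2271,126.1816) → (218.0938,130.4517)

[5] `<path>` rectangle, #000000→score S410 F1784: (85.1471,128.9554) → (175.3311,128.9554) → (175.3311,64.4168) → (85.1471,64.4168) → (85.1471,128.9554) (closed)

[6] `<polygon>` closed polygon, #000000→score S410 F1784: (66.7668,134.1385) → (150.9554,49.2217) → (73.3138,86.2558) → (66.7668,134.1385) (closed)

[7] `<path>` quadratic bezier, #008000→engrave S393 F3614: (119.8918,28.3066) → (116.0303,35.2553) → (106.3340,38.4622) → (90.8028,37.9272) → (69.4369,33.6504)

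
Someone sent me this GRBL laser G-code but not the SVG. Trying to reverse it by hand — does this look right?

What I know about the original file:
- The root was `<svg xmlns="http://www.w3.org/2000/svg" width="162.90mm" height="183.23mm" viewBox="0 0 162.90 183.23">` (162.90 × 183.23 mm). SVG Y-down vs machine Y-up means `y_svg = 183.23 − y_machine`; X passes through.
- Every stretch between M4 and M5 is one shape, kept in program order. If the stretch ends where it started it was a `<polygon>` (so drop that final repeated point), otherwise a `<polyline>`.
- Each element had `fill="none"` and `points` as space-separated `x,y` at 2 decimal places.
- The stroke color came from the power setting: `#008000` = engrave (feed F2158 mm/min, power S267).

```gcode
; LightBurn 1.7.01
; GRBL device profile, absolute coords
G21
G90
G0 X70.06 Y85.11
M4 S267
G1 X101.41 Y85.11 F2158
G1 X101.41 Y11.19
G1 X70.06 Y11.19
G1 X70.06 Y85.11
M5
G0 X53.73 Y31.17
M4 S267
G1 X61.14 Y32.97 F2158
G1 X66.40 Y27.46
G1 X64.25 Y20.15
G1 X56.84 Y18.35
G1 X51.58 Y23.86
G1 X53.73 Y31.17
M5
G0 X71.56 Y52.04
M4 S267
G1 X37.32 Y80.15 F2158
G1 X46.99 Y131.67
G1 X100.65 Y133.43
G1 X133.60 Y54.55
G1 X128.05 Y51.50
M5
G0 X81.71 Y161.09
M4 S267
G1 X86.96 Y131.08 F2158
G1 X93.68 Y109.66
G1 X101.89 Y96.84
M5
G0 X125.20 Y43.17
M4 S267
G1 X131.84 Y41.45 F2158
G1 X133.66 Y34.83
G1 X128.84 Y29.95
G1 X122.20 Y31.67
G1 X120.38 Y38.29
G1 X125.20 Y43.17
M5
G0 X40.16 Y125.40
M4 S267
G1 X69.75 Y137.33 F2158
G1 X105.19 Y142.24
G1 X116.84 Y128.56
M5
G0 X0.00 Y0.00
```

y_svg = 183.23 − y_m. Every run uses S267, so all elements get stroke `#008000` (engrave).

[1] closed run; points: 70.06,98.12 101.41,98.12 101.41,172.04 70.06,172.04

[2] closed run; points: 53.73,152.06 61.14,150.26 66.40,155.77 64.25,163.08 56.84,164.88 51.58,159.37

[3] open run; points: 71.56,131.19 37.32,103.08 46.99,51.56 100.65,49.80 133.60,128.68 128.05,131.73

[4] open run; points: 81.71,22.14 86.96,52.15 93.68,73.57 101.89,86.39

[5] closed run; points: 125.20,140.06 131.84,141.78 133.66,148.40 128.84,153.28 122.20,151.56 120.38,144.94

[6] open run; points: 40.16,57.83 69.75,45.90 105.19,40.99 116.84,54.67

<svg xmlns="http://www.w3.org/2000/svg" width="162.90mm" height="183.23mm" viewBox="0 0 162.90 183.23">
  <polygon points="70.06,98.12 101.41,98.12 101.41,172.04 70.06,172.04" fill="none" stroke="#008000"/>
  <polygon points="53.73,152.06 61.14,150.26 66.40,155.77 64.25,163.08 56.84,164.88 51.58,159.37" fill="none" stroke="#008000"/>
  <polyline points="71.56,131.19 37.32,103.08 46.99,51.56 100.65,49.80 133.60,128.68 128.05,131.73" fill="none" stroke="#008000"/>
  <polyline points="81.71,22.14 86.96,52.15 93.68,73.57 101.89,86.39" fill="none" stroke="#008000"/>
  <polygon points="125.20,140.06 131.84,141.78 133.66,148.40 128.84,153.28 122.20,151.56 120.38,144.94" fill="none" stroke="#008000"/>
  <polyline points="40.16,57.83 69.75,45.90 105.19,40.99 116.84,54.67" fill="none" stroke="#008000"/>
</svg>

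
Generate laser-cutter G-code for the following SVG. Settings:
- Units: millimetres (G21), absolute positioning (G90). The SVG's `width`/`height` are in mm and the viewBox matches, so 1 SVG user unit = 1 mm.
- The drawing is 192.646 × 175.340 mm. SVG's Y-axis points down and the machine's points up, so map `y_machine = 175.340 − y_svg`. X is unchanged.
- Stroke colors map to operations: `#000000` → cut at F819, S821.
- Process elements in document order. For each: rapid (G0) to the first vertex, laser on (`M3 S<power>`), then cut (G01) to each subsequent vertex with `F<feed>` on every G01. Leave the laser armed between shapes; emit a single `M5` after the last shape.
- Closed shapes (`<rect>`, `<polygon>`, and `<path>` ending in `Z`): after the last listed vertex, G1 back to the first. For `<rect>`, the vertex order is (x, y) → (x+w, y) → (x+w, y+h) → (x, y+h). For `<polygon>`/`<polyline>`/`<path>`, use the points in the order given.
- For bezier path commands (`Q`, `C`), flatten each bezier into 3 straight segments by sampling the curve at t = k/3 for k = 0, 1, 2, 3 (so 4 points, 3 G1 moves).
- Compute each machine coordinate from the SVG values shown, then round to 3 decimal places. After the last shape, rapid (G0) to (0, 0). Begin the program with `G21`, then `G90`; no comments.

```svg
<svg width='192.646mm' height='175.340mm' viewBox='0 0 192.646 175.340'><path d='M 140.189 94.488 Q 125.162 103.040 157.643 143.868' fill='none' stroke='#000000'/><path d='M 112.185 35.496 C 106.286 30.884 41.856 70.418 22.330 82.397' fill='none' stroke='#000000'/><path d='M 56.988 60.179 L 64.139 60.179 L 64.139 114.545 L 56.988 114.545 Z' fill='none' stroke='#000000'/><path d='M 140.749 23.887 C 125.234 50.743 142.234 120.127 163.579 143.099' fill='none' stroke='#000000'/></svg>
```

G21
G90
G0 X140.189 Y80.852
M3 S821
G01 X135.450 Y71.564 F819
G01 X141.268 Y55.104 F819
G01 X157.643 Y31.472 F819
G0 X112.185 Y139.844
M3 S821
G01 X90.607 Y132.396 F819
G01 X52.993 Y111.451 F819
G01 X22.330 Y92.943 F819
G0 X56.988 Y115.161
M3 S821
G01 X64.139 Y115.161 F819
G01 X64.139 Y60.795 F819
G01 X56.988 Y60.795 F819
G01 X56.988 Y115.161 F819
G0 X140.749 Y151.453
M3 S821
G01 X135.029 Y113.715 F819
G01 X144.726 Y67.390 F819
G01 X163.579 Y32.241 F819
M5
G0 X0.000 Y0.000

viewBox `0 0 192.646 175.340` with mm width/height → 1 unit = 1 mm. Flip: y_m = 175.340 − y_svg.

**Shape 1** — `<path>` quadratic bezier, stroke `#000000` → cut (S821, F819). Control points (SVG): P0=(140.189,94.488), P1=(125.162,103.040), P2=(157.643,143.868); sampled at t=k/3. Machine vertices: (140.189,80.852) → (135.450,71.564) → (141.268,55.104) → (157.643,31.472). Open path.

**Shape 2** — `<path>` cubic bezier, stroke `#000000` → cut (S821, F819). Control points (SVG): P0=(112.185,35.496), P1=(106.286,30.884), P2=(41.856,70.418), P3=(22.330,82.397); sampled at t=k/3. Machine vertices: (112.185,139.844) → (90.607,132.396) → (52.993,111.451) → (22.330,92.943). Open path.

**Shape 3** — `<path>` rectangle, stroke `#000000` → cut (S821, F819). Machine vertices: (56.988,115.161) → (64.139,115.161) → (64.139,60.795) → (56.988,60.795) → (56.988,115.161). Closed: final G1 returns to the first vertex.

**Shape 4** — `<path>` cubic bezier, stroke `#000000` → cut (S821, F819). Control points (SVG): P0=(140.749,23.887), P1=(125.234,50.743), P2=(142.234,120.127), P3=(163.579,143.099); sampled at t=k/3. Machine vertices: (140.749,151.453) → (135.029,113.715) → (144.726,67.390) → (163.579,32.241). Open path.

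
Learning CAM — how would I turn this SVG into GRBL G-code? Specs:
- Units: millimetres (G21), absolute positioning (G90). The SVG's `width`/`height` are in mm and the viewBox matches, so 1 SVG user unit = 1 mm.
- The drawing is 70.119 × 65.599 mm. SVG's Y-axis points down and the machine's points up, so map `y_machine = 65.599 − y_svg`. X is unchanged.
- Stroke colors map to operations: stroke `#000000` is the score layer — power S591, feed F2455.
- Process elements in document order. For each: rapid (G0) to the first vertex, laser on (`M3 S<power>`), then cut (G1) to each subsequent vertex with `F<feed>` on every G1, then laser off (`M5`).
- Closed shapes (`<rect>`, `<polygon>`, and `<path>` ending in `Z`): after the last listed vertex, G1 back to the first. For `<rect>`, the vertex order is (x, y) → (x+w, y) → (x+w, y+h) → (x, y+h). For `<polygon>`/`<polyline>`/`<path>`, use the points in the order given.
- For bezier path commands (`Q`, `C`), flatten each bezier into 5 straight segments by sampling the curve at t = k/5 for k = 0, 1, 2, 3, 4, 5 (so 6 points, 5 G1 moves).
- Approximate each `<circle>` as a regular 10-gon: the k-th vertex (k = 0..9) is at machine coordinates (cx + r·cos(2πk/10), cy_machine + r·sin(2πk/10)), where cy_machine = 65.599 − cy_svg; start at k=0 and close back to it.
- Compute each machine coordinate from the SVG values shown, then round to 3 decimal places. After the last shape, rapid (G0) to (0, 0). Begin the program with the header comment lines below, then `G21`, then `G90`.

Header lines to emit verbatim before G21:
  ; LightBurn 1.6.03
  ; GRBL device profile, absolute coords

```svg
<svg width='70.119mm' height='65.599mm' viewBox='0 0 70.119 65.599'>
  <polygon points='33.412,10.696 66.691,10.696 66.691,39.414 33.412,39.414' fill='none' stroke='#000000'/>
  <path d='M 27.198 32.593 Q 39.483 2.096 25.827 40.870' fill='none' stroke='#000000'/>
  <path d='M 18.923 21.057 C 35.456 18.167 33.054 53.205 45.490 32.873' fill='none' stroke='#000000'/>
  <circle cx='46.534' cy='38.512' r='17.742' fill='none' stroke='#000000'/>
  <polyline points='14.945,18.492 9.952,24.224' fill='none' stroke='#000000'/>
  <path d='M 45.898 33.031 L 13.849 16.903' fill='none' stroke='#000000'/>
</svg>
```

Since the viewBox matches the mm dimensions, user units are millimetres directly. The only transform is the Y-flip y_m = 65.599 − y_svg.

Shape 1 is a rectangle drawn with `<polygon>`. Its stroke #000000 means score at S591, F2455. After flipping Y the toolpath is (33.412,54.903) → (66.691,54.903) → (66.691,26.185) → (33.412,26.185) → (33.412,54.903), returning to the start.

Shape 2 is a quadratic bezier drawn with `<path>`. Its stroke #000000 means score at S591, F2455. After flipping Y the toolpath is (27.198,33.006) → (31.074,42.434) → (32.875,46.320) → (32.601,44.665) → (30.252,37.468) → (25.827,24.729).

Shape 3 is a cubic bezier drawn with `<path>`. Its stroke #000000 means score at S591, F2455. After flipping Y the toolpath is (18.923,44.542) → (26.841,42.471) → (31.835,35.776) → (35.528,28.934) → (39.539,26.425) → (45.490,32.726).

Shape 4 is a circle drawn with `<circle>`. Its stroke #000000 means score at S591, F2455. After flipping Y the toolpath is (64.276,27.087) → (60.888,37.515) → (52.017,43.961) → (41.051,43.961) → (32.180,37.515) → (28.792,27.087) → (32.180,16.659) → (41.051,10.213) → (52.017,10.213) → (60.888,16.659) → (64.276,27.087), returning to the start.

Shape 5 is a line segment drawn with `<polyline>`. Its stroke #000000 means score at S591, F2455. After flipping Y the toolpath is (14.945,47.107) → (9.952,41.375).

Shape 6 is a line segment drawn with `<path>`. Its stroke #000000 means score at S591, F2455. After flipping Y the toolpath is (45.898,32.568) → (13.849,48.696).

; LightBurn 1.6.03
; GRBL device profile, absolute coords
G21
G90
G0 X33.412 Y54.903
M3 S591
G1 X66.691 Y54.903 F2455
G1 X66.691 Y26.185 F2455
G1 X33.412 Y26.185 F2455
G1 X33.412 Y54.903 F2455
M5
G0 X27.198 Y33.006
M3 S591
G1 X31.074 Y42.434 F2455
G1 X32.875 Y46.320 F2455
G1 X32.601 Y44.665 F2455
G1 X30.252 Y37.468 F2455
G1 X25.827 Y24.729 F2455
M5
G0 X18.923 Y44.542
M3 S591
G1 X26.841 Y42.471 F2455
G1 X31.835 Y35.776 F2455
G1 X35.528 Y28.934 F2455
G1 X39.539 Y26.425 F2455
G1 X45.490 Y32.726 F2455
M5
G0 X64.276 Y27.087
M3 S591
G1 X60.888 Y37.515 F2455
G1 X52.017 Y43.961 F2455
G1 X41.051 Y43.961 F2455
G1 X32.180 Y37.515 F2455
G1 X28.792 Y27.087 F2455
G1 X32.180 Y16.659 F2455
G1 X41.051 Y10.213 F2455
G1 X52.017 Y10.213 F2455
G1 X60.888 Y16.659 F2455
G1 X64.276 Y27.087 F2455
M5
G0 X14.945 Y47.107
M3 S591
G1 X9.952 Y41.375 F2455
M5
G0 X45.898 Y32.568
M3 S591
G1 X13.849 Y48.696 F2455
M5
G0 X0.000 Y0.000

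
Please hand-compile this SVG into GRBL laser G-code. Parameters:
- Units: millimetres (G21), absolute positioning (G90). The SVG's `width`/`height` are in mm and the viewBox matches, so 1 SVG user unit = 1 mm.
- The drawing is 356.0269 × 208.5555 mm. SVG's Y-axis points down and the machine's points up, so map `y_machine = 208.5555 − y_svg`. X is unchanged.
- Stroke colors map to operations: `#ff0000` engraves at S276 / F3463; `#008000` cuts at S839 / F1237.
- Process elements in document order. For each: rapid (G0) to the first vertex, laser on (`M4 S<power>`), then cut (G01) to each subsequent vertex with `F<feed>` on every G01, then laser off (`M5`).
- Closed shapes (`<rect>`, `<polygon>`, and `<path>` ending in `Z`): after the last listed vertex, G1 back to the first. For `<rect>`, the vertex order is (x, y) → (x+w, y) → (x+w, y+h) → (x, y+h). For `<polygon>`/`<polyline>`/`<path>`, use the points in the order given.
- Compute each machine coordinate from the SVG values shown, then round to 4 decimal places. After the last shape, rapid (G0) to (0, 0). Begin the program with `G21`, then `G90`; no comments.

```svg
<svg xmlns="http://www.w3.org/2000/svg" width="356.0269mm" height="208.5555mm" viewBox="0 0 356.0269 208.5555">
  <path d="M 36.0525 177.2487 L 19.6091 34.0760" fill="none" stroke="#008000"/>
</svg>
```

viewBox `0 0 356.0269 208.5555` with mm width/height → 1 unit = 1 mm. Flip: y_m = 208.5555 − y_svg.

**Shape 1** — `<path>` line segment, stroke `#008000` → cut (S839, F1237). Machine vertices: (36.0525,31.3068) → (19.6091,174.4795). Open path.

G21
G90
G0 X36.0525 Y31.3068
M4 S839
G01 X19.6091 Y174.4795 F1237
M5
G0 X0.0000 Y0.0000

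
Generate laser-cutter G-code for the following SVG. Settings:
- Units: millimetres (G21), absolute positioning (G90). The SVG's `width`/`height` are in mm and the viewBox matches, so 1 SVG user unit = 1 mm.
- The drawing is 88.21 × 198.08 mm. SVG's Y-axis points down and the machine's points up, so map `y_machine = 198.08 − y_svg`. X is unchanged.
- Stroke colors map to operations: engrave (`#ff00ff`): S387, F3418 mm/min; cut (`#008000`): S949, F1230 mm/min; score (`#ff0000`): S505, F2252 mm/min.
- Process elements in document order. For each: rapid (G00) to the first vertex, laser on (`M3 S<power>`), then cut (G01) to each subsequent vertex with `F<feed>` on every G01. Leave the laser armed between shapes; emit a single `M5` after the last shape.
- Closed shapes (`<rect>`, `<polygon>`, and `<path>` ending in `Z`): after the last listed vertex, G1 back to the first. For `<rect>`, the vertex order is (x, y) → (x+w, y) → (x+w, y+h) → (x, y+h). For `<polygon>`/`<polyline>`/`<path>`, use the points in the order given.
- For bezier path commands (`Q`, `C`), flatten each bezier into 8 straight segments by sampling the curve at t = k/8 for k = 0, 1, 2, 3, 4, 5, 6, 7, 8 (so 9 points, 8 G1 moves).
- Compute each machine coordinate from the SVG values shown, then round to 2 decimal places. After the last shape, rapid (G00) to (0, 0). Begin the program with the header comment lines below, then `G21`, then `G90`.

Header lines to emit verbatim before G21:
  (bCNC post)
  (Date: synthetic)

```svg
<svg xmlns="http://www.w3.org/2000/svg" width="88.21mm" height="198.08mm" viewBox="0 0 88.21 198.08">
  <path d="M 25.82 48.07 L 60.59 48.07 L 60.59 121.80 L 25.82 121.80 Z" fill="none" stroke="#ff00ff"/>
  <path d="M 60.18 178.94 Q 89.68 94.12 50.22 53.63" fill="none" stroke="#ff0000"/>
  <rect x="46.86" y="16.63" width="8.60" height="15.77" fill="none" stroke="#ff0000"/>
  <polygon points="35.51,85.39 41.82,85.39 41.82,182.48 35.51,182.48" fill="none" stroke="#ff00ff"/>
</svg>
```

viewBox `0 0 88.21 198.08` with mm width/height → 1 unit = 1 mm. Flip: y_m = 198.08 − y_svg.

**Shape 1** — `<path>` rectangle, stroke `#ff00ff` → engrave (S387, F3418). Machine vertices: (25.82,150.01) → (60.59,150.01) → (60.59,76.28) → (25.82,76.28) → (25.82,150.01). Closed: final G1 returns to the first vertex.

**Shape 2** — `<path>` quadratic bezier, stroke `#ff0000` → score (S505, F2252). Control points (SVG): P0=(60.18,178.94), P1=(89.68,94.12), P2=(50.22,53.63); sampled at t=k/8. Machine vertices: (60.18,19.14) → (66.48,39.65) → (70.62,58.78) → (72.61,76.52) → (72.44,92.88) → (70.12,107.85) → (65.64,121.43) → (59.01,133.63) → (50.22,144.45). Open path.

**Shape 3** — `<rect>` rectangle, stroke `#ff0000` → score (S505, F2252). Machine vertices: (46.86,181.45) → (55.46,181.45) → (55.46,165.68) → (46.86,165.68) → (46.86,181.45). Closed: final G1 returns to the first vertex.

**Shape 4** — `<polygon>` rectangle, stroke `#ff00ff` → engrave (S387, F3418). Machine vertices: (35.51,112.69) → (41.82,112.69) → (41.82,15.60) → (35.51,15.60) → (35.51,112.69). Closed: final G1 returns to the first vertex.

(bCNC post)
(Date: synthetic)
G21
G90
G00 X25.82 Y150.01
M3 S387
G01 X60.59 Y150.01 F3418
G01 X60.59 Y76.28 F3418
G01 X25.82 Y76.28 F3418
G01 X25.82 Y150.01 F3418
G00 X60.18 Y19.14
M3 S505
G01 X66.48 Y39.65 F2252
G01 X70.62 Y58.78 F2252
G01 X72.61 Y76.52 F2252
G01 X72.44 Y92.88 F2252
G01 X70.12 Y107.85 F2252
G01 X65.64 Y121.43 F2252
G01 X59.01 Y133.63 F2252
G01 X50.22 Y144.45 F2252
G00 X46.86 Y181.45
M3 S505
G01 X55.46 Y181.45 F2252
G01 X55.46 Y165.68 F2252
G01 X46.86 Y165.68 F2252
G01 X46.86 Y181.45 F2252
G00 X35.51 Y112.69
M3 S387
G01 X41.82 Y112.69 F3418
G01 X41.82 Y15.60 F3418
G01 X35.51 Y15.60 F3418
G01 X35.51 Y112.69 F3418
M5
G00 X0.00 Y0.00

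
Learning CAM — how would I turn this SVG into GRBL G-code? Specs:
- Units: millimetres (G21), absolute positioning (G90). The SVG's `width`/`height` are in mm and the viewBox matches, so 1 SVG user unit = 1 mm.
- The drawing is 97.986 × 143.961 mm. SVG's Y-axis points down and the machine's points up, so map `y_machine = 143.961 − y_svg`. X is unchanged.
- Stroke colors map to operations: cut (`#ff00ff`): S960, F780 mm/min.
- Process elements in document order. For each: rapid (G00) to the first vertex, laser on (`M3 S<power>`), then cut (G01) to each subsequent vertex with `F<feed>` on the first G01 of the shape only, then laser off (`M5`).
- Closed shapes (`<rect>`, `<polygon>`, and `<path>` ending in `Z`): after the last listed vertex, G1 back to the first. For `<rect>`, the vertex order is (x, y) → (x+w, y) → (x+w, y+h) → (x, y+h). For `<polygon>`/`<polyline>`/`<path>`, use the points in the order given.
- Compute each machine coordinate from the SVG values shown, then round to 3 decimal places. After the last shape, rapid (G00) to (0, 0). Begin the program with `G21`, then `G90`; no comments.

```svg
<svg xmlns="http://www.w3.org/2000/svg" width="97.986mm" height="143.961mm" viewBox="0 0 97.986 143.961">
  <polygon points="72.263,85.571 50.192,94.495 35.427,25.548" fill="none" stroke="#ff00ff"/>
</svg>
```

1 u = 1 mm; y_m = 143.961 − y.

[1] `<polygon>` closed polygon, #ff00ff→cut S960 F780: (72.263,58.390) → (50.192,49.466) → (35.427,118.413) → (72.263,58.390) (closed)

G21
G90
G00 X72.263 Y58.390
M3 S960
G01 X50.192 Y49.466 F780
G01 X35.427 Y118.413
G01 X72.263 Y58.390
M5
G00 X0.000 Y0.000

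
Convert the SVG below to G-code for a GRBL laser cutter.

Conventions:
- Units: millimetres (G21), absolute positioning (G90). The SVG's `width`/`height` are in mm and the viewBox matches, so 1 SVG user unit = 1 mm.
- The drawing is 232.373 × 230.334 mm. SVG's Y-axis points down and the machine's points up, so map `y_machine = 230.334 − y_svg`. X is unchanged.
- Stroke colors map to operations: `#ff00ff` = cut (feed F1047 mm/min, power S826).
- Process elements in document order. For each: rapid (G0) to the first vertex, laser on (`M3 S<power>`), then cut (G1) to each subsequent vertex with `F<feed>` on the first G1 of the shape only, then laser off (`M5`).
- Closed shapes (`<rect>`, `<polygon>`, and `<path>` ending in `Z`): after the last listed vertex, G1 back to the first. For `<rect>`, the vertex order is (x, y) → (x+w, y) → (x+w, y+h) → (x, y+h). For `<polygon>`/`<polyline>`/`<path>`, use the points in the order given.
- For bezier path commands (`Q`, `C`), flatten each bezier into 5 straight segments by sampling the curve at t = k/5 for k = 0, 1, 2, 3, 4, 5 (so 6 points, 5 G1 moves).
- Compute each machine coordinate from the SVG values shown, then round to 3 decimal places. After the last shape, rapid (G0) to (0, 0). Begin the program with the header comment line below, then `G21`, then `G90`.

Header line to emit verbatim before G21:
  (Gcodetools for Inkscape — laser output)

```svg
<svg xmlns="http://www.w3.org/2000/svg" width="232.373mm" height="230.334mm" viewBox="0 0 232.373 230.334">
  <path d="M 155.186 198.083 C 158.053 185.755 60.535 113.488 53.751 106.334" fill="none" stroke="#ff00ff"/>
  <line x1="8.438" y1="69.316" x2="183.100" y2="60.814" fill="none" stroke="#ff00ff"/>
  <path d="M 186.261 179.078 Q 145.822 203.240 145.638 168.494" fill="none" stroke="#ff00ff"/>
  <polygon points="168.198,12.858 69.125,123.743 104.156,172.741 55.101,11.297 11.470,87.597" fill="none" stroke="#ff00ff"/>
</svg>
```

(Gcodetools for Inkscape — laser output)
G21
G90
G0 X155.186 Y32.251
M3 S826
G1 X146.389 Y45.840 F1047
G1 X122.673 Y67.812
G1 X93.213 Y92.164
G1 X67.181 Y112.894
G1 X53.751 Y124.000
M5
G0 X8.438 Y161.018
M3 S826
G1 X183.100 Y169.520 F1047
M5
G0 X186.261 Y51.256
M3 S826
G1 X171.696 Y43.948 F1047
G1 X160.351 Y41.352
G1 X152.226 Y43.468
G1 X147.322 Y50.298
G1 X145.638 Y61.840
M5
G0 X168.198 Y217.476
M3 S826
G1 X69.125 Y106.591 F1047
G1 X104.156 Y57.593
G1 X55.101 Y219.037
G1 X11.470 Y142.737
G1 X168.198 Y217.476
M5
G0 X0.000 Y0.000

Since the viewBox matches the mm dimensions, user units are millimetres directly. The only transform is the Y-flip y_m = 230.334 − y_svg.

Shape 1 is a cubic bezier drawn with `<path>`. Its stroke #ff00ff means cut at S826, F1047. After flipping Y the toolpath is (155.186,32.251) → (146.389,45.840) → (122.673,67.812) → (93.213,92.164) → (67.181,112.894) → (53.751,124.000).

Shape 2 is a line segment drawn with `<line>`. Its stroke #ff00ff means cut at S826, F1047. After flipping Y the toolpath is (8.438,161.018) → (183.100,169.520).

Shape 3 is a quadratic bezier drawn with `<path>`. Its stroke #ff00ff means cut at S826, F1047. After flipping Y the toolpath is (186.261,51.256) → (171.696,43.948) → (160.351,41.352) → (152.226,43.468) → (147.322,50.298) → (145.638,61.840).

Shape 4 is a closed polygon drawn with `<polygon>`. Its stroke #ff00ff means cut at S826, F1047. After flipping Y the toolpath is (168.198,217.476) → (69.125,106.591) → (104.156,57.593) → (55.101,219.037) → (11.470,142.737) → (168.198,217.476), returning to the start.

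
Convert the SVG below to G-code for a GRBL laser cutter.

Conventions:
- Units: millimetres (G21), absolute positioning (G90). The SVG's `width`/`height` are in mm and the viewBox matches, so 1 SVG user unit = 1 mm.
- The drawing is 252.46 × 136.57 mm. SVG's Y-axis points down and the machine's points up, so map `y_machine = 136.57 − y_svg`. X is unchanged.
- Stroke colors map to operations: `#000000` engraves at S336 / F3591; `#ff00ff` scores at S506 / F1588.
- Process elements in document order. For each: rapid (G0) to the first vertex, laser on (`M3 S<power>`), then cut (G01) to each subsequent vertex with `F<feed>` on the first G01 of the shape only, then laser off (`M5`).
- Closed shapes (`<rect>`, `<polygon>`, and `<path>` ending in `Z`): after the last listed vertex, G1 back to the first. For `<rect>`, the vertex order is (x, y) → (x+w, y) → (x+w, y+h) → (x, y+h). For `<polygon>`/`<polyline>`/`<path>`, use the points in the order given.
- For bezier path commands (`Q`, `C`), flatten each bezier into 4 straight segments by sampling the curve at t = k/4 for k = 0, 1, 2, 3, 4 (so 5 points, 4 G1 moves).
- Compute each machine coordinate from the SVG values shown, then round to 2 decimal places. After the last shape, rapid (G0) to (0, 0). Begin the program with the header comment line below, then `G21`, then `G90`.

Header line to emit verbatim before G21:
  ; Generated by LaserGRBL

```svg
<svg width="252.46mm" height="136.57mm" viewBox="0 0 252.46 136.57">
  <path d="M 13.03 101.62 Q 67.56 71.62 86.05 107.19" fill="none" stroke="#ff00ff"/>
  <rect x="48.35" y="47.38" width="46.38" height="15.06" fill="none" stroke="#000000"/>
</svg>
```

; Generated by LaserGRBL
G21
G90
G0 X13.03 Y34.95
M3 S506
G01 X38.04 Y45.85 F1588
G01 X58.55 Y48.56
G01 X74.55 Y43.07
G01 X86.05 Y29.38
M5
G0 X48.35 Y89.19
M3 S336
G01 X94.73 Y89.19 F3591
G01 X94.73 Y74.13
G01 X48.35 Y74.13
G01 X48.35 Y89.19
M5
G0 X0.00 Y0.00

viewBox `0 0 252.46 136.57` with mm width/height → 1 unit = 1 mm. Flip: y_m = 136.57 − y_svg.

**Shape 1** — `<path>` quadratic bezier, stroke `#ff00ff` → score (S506, F1588). Control points (SVG): P0=(13.03,101.62), P1=(67.56,71.62), P2=(86.05,107.19); sampled at t=k/4. Machine vertices: (13.03,34.95) → (38.04,45.85) → (58.55,48.56) → (74.55,43.07) → (86.05,29.38). Open path.

**Shape 2** — `<rect>` rectangle, stroke `#000000` → engrave (S336, F3591). Machine vertices: (48.35,89.19) → (94.73,89.19) → (94.73,74.13) → (48.35,74.13) → (48.35,89.19). Closed: final G1 returns to the first vertex.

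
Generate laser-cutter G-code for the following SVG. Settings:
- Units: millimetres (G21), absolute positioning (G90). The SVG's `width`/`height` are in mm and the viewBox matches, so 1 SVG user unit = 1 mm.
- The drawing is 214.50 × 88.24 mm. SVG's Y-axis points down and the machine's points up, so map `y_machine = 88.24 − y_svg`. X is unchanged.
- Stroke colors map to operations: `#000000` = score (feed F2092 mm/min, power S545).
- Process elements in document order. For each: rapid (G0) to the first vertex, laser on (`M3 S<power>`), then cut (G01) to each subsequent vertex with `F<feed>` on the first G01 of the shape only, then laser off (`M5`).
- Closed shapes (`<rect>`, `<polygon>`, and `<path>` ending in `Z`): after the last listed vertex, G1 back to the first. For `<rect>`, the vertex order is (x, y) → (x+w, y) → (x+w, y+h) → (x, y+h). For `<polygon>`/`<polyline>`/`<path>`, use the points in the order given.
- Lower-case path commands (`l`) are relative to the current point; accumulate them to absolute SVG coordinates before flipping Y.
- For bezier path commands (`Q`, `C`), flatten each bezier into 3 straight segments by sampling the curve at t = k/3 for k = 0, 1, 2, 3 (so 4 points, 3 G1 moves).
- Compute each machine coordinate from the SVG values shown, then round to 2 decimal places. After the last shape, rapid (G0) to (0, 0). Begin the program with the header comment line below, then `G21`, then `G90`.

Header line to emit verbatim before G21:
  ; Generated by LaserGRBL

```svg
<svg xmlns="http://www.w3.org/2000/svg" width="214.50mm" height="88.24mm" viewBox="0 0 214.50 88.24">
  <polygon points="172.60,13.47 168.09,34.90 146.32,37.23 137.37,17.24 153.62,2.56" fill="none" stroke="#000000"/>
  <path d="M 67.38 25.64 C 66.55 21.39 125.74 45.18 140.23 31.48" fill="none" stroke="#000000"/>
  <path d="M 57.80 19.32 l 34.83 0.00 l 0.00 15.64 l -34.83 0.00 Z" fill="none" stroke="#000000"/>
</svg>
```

; Generated by LaserGRBL
G21
G90
G0 X172.60 Y74.77
M3 S545
G01 X168.09 Y53.34 F2092
G01 X146.32 Y51.01
G01 X137.37 Y71.00
G01 X153.62 Y85.68
G01 X172.60 Y74.77
M5
G0 X67.38 Y62.60
M3 S545
G01 X82.68 Y59.93 F2092
G01 X114.72 Y53.13
G01 X140.23 Y56.76
M5
G0 X57.80 Y68.92
M3 S545
G01 X92.63 Y68.92 F2092
G01 X92.63 Y53.28
G01 X57.80 Y53.28
G01 X57.80 Y68.92
M5
G0 X0.00 Y0.00

viewBox `0 0 214.50 88.24` with mm width/height → 1 unit = 1 mm. Flip: y_m = 88.24 − y_svg.

**Shape 1** — `<polygon>` regular polygon, stroke `#000000` → score (S545, F2092). Machine vertices: (172.60,74.77) → (168.09,53.34) → (146.32,51.01) → (137.37,71.00) → (153.62,85.68) → (172.60,74.77). Closed: final G1 returns to the first vertex.

**Shape 2** — `<path>` cubic bezier, stroke `#000000` → score (S545, F2092). Control points (SVG): P0=(67.38,25.64), P1=(66.55,21.39), P2=(125.74,45.18), P3=(140.23,31.48); sampled at t=k/3. Machine vertices: (67.38,62.60) → (82.68,59.93) → (114.72,53.13) → (140.23,56.76). Open path.

**Shape 3** — `<path>` rectangle, stroke `#000000` → score (S545, F2092). Machine vertices: (57.80,68.92) → (92.63,68.92) → (92.63,53.28) → (57.80,53.28) → (57.80,68.92). Closed: final G1 returns to the first vertex.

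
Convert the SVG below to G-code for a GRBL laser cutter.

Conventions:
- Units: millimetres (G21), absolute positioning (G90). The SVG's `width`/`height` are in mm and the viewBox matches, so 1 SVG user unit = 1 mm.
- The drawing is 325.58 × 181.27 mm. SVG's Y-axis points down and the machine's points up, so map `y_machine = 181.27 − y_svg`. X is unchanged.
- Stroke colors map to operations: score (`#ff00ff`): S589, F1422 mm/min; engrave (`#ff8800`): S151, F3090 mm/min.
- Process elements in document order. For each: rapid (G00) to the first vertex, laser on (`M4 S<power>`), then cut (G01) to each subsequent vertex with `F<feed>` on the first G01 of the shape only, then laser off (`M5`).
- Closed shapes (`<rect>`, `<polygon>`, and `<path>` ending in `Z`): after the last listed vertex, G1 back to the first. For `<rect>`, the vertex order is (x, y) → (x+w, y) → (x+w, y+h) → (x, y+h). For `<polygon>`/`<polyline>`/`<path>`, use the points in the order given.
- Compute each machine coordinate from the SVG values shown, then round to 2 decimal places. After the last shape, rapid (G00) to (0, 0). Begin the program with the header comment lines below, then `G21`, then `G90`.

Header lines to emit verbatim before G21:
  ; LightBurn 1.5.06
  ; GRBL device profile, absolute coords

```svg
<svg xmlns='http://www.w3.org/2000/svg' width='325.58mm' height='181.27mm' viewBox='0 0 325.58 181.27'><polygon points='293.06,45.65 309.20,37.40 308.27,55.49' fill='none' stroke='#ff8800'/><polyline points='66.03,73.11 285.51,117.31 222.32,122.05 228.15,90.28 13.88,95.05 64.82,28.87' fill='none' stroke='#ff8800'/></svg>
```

; LightBurn 1.5.06
; GRBL device profile, absolute coords
G21
G90
G00 X293.06 Y135.62
M4 S151
G01 X309.20 Y143.87 F3090
G01 X308.27 Y125.78
G01 X293.06 Y135.62
M5
G00 X66.03 Y108.16
M4 S151
G01 X285.51 Y63.96 F3090
G01 X222.32 Y59.22
G01 X228.15 Y90.99
G01 X13.88 Y86.22
G01 X64.82 Y152.40
M5
G00 X0.00 Y0.00

Since the viewBox matches the mm dimensions, user units are millimetres directly. The only transform is the Y-flip y_m = 181.27 − y_svg.

Shape 1 is a regular polygon drawn with `<polygon>`. Its stroke #ff8800 means engrave at S151, F3090. After flipping Y the toolpath is (293.06,135.62) → (309.20,143.87) → (308.27,125.78) → (293.06,135.62), returning to the start.

Shape 2 is a open polyline drawn with `<polyline>`. Its stroke #ff8800 means engrave at S151, F3090. After flipping Y the toolpath is (66.03,108.16) → (285.51,63.96) → (222.32,59.22) → (228.15,90.99) → (13.88,86.22) → (64.82,152.40).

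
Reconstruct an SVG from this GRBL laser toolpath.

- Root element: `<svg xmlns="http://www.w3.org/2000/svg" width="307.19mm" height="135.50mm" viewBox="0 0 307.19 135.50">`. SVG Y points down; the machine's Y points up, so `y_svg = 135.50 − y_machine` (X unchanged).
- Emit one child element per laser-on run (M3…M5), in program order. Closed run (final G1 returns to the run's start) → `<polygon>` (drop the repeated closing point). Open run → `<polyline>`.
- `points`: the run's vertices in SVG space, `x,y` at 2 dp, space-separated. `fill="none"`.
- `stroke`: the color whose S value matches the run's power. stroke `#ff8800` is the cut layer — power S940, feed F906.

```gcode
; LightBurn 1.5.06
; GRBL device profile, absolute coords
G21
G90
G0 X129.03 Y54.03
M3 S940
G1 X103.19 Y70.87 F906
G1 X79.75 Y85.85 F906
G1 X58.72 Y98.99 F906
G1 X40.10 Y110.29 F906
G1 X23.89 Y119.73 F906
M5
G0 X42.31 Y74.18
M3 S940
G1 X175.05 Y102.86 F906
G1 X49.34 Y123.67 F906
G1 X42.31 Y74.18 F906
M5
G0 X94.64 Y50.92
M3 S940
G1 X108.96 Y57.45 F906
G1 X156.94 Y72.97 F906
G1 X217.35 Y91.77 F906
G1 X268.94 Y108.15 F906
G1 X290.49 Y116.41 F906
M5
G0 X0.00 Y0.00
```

<svg xmlns="http://www.w3.org/2000/svg" width="307.19mm" height="135.50mm" viewBox="0 0 307.19 135.50">
  <polyline points="129.03,81.47 103.19,64.63 79.75,49.65 58.72,36.51 40.10,25.21 23.89,15.77" fill="none" stroke="#ff8800"/>
  <polygon points="42.31,61.32 175.05,32.64 49.34,11.83" fill="none" stroke="#ff8800"/>
  <polyline points="94.64,84.58 108.96,78.05 156.94,62.53 217.35,43.73 268.94,27.35 290.49,19.09" fill="none" stroke="#ff8800"/>
</svg>

Each laser-on run becomes one SVG element. Flip Y back into SVG space with y_svg = 135.50 − y_machine. Every run uses S940, so all elements get stroke `#ff8800` (cut).

Run 1: The run is open, so emit a `<polyline>` with points (Y-flipped): 129.03,81.47 103.19,64.63 79.75,49.65 58.72,36.51 40.10,25.21 23.89,15.77.

Run 2: The run returns to its start, so emit a `<polygon>` with points (Y-flipped): 42.31,61.32 175.05,32.64 49.34,11.83.

Run 3: The run is open, so emit a `<polyline>` with points (Y-flipped): 94.64,84.58 108.96,78.05 156.94,62.53 217.35,43.73 268.94,27.35 290.49,19.09.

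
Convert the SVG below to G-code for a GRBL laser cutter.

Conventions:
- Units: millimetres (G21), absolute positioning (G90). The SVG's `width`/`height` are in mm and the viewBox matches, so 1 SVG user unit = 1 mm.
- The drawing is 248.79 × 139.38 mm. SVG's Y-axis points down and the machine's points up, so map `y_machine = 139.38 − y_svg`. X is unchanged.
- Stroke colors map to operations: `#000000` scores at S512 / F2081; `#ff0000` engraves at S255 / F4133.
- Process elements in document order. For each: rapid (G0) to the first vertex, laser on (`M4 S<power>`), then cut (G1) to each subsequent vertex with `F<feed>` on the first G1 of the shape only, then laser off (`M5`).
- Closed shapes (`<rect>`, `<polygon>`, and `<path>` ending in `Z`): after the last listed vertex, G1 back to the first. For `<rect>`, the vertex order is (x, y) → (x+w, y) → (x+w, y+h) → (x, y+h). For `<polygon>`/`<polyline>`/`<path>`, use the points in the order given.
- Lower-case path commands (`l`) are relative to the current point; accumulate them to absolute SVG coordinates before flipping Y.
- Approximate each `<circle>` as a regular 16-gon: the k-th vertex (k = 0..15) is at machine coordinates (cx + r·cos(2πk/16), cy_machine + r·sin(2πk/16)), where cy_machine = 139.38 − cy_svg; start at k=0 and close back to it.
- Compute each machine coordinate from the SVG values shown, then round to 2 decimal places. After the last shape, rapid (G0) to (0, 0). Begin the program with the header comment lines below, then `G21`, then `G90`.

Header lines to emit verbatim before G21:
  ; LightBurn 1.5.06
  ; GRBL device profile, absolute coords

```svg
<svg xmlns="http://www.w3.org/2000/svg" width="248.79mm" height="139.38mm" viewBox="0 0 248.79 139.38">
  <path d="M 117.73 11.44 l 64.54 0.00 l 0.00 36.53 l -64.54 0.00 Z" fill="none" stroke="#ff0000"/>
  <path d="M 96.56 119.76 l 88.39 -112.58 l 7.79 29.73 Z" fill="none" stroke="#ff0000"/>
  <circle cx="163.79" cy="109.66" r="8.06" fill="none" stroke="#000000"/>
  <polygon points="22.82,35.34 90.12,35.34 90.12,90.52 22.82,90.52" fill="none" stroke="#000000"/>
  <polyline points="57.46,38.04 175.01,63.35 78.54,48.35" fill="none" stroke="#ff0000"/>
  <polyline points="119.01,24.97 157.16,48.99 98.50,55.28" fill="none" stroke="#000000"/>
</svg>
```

; LightBurn 1.5.06
; GRBL device profile, absolute coords
G21
G90
G0 X117.73 Y127.94
M4 S255
G1 X182.27 Y127.94 F4133
G1 X182.27 Y91.41
G1 X117.73 Y91.41
G1 X117.73 Y127.94
M5
G0 X96.56 Y19.62
M4 S255
G1 X184.95 Y132.20 F4133
G1 X192.74 Y102.47
G1 X96.56 Y19.62
M5
G0 X171.85 Y29.72
M4 S512
G1 X171.24 Y32.80 F2081
G1 X169.49 Y35.42
G1 X166.87 Y37.17
G1 X163.79 Y37.78
G1 X160.71 Y37.17
G1 X158.09 Y35.42
G1 X156.34 Y32.80
G1 X155.73 Y29.72
G1 X156.34 Y26.64
G1 X158.09 Y24.02
G1 X160.71 Y22.27
G1 X163.79 Y21.66
G1 X166.87 Y22.27
G1 X169.49 Y24.02
G1 X171.24 Y26.64
G1 X171.85 Y29.72
M5
G0 X22.82 Y104.04
M4 S512
G1 X90.12 Y104.04 F2081
G1 X90.12 Y48.86
G1 X22.82 Y48.86
G1 X22.82 Y104.04
M5
G0 X57.46 Y101.34
M4 S255
G1 X175.01 Y76.03 F4133
G1 X78.54 Y91.03
M5
G0 X119.01 Y114.41
M4 S512
G1 X157.16 Y90.39 F2081
G1 X98.50 Y84.10
M5
G0 X0.00 Y0.00

Since the viewBox matches the mm dimensions, user units are millimetres directly. The only transform is the Y-flip y_m = 139.38 − y_svg.

Shape 1 is a rectangle drawn with `<path>`. Its stroke #ff0000 means engrave at S255, F4133. After flipping Y the toolpath is (117.73,127.94) → (182.27,127.94) → (182.27,91.41) → (117.73,91.41) → (117.73,127.94), returning to the start.

Shape 2 is a closed polygon drawn with `<path>`. Its stroke #ff0000 means engrave at S255, F4133. After flipping Y the toolpath is (96.56,19.62) → (184.95,132.20) → (192.74,102.47) → (96.56,19.62), returning to the start.

Shape 3 is a circle drawn with `<circle>`. Its stroke #000000 means score at S512, F2081. After flipping Y the toolpath is (171.85,29.72) → (171.24,32.80) → (169.49,35.42) → (166.87,37.17) → (163.79,37.78) → (160.71,37.17) → (158.09,35.42) → (156.34,32.80) → (155.73,29.72) → (156.34,26.64) → (158.09,24.02) → (160.71,22.27) → (163.79,21.66) → (166.87,22.27) → (169.49,24.02) → (171.24,26.64) → (171.85,29.72), returning to the start.

Shape 4 is a rectangle drawn with `<polygon>`. Its stroke #000000 means score at S512, F2081. After flipping Y the toolpath is (22.82,104.04) → (90.12,104.04) → (90.12,48.86) → (22.82,48.86) → (22.82,104.04), returning to the start.

Shape 5 is a open polyline drawn with `<polyline>`. Its stroke #ff0000 means engrave at S255, F4133. After flipping Y the toolpath is (57.46,101.34) → (175.01,76.03) → (78.54,91.03).

Shape 6 is a open polyline drawn with `<polyline>`. Its stroke #000000 means score at S512, F2081. After flipping Y the toolpath is (119.01,114.41) → (157.16,90.39) → (98.50,84.10).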